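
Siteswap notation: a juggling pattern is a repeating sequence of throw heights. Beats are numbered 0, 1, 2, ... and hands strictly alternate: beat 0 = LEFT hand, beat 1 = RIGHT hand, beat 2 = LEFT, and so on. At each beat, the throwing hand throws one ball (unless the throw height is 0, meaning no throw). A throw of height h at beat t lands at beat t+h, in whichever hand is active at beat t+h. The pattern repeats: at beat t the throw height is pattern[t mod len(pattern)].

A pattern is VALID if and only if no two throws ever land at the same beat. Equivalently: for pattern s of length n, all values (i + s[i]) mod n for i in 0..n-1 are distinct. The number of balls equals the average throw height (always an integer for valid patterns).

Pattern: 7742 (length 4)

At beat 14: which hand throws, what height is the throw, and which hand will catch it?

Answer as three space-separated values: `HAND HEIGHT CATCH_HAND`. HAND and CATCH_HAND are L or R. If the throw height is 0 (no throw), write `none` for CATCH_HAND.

Beat 14: 14 mod 2 = 0, so hand = L
Throw height = pattern[14 mod 4] = pattern[2] = 4
Lands at beat 14+4=18, 18 mod 2 = 0, so catch hand = L

Answer: L 4 L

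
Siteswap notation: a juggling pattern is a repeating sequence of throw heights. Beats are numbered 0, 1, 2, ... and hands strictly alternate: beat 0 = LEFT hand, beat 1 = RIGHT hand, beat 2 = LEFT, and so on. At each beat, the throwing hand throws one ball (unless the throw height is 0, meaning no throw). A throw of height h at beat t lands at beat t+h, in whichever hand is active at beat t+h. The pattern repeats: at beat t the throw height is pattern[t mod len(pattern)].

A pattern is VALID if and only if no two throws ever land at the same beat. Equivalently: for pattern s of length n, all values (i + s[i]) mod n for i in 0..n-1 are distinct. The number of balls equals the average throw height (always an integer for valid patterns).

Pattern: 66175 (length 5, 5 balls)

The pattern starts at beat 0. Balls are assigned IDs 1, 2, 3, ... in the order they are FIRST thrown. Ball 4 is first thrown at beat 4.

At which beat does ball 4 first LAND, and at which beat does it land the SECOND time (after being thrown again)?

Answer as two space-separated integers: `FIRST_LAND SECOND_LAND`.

Beat 0 (L): throw ball1 h=6 -> lands@6:L; in-air after throw: [b1@6:L]
Beat 1 (R): throw ball2 h=6 -> lands@7:R; in-air after throw: [b1@6:L b2@7:R]
Beat 2 (L): throw ball3 h=1 -> lands@3:R; in-air after throw: [b3@3:R b1@6:L b2@7:R]
Beat 3 (R): throw ball3 h=7 -> lands@10:L; in-air after throw: [b1@6:L b2@7:R b3@10:L]
Beat 4 (L): throw ball4 h=5 -> lands@9:R; in-air after throw: [b1@6:L b2@7:R b4@9:R b3@10:L]
Beat 5 (R): throw ball5 h=6 -> lands@11:R; in-air after throw: [b1@6:L b2@7:R b4@9:R b3@10:L b5@11:R]
Beat 6 (L): throw ball1 h=6 -> lands@12:L; in-air after throw: [b2@7:R b4@9:R b3@10:L b5@11:R b1@12:L]
Beat 7 (R): throw ball2 h=1 -> lands@8:L; in-air after throw: [b2@8:L b4@9:R b3@10:L b5@11:R b1@12:L]
Beat 8 (L): throw ball2 h=7 -> lands@15:R; in-air after throw: [b4@9:R b3@10:L b5@11:R b1@12:L b2@15:R]
Beat 9 (R): throw ball4 h=5 -> lands@14:L; in-air after throw: [b3@10:L b5@11:R b1@12:L b4@14:L b2@15:R]
Beat 10 (L): throw ball3 h=6 -> lands@16:L; in-air after throw: [b5@11:R b1@12:L b4@14:L b2@15:R b3@16:L]
Beat 11 (R): throw ball5 h=6 -> lands@17:R; in-air after throw: [b1@12:L b4@14:L b2@15:R b3@16:L b5@17:R]
Ball 4: thrown@4 h=5 -> first land @9; rethrown@9 h=5 -> second land @14

Answer: 9 14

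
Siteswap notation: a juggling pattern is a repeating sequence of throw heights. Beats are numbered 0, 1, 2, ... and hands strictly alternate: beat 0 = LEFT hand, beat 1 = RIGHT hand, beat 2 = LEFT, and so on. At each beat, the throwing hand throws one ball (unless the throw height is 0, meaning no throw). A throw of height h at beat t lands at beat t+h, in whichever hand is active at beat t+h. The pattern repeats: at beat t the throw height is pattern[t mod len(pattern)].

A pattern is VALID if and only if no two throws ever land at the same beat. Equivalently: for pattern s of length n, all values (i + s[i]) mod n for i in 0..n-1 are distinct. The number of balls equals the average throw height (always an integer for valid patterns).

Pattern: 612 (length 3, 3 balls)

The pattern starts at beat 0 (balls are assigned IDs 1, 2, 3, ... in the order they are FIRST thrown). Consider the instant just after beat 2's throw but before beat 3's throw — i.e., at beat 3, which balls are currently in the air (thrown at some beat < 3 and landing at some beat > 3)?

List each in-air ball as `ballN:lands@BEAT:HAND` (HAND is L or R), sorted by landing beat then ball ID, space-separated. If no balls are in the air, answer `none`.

Answer: ball2:lands@4:L ball1:lands@6:L

Derivation:
Beat 0 (L): throw ball1 h=6 -> lands@6:L; in-air after throw: [b1@6:L]
Beat 1 (R): throw ball2 h=1 -> lands@2:L; in-air after throw: [b2@2:L b1@6:L]
Beat 2 (L): throw ball2 h=2 -> lands@4:L; in-air after throw: [b2@4:L b1@6:L]
Beat 3 (R): throw ball3 h=6 -> lands@9:R; in-air after throw: [b2@4:L b1@6:L b3@9:R]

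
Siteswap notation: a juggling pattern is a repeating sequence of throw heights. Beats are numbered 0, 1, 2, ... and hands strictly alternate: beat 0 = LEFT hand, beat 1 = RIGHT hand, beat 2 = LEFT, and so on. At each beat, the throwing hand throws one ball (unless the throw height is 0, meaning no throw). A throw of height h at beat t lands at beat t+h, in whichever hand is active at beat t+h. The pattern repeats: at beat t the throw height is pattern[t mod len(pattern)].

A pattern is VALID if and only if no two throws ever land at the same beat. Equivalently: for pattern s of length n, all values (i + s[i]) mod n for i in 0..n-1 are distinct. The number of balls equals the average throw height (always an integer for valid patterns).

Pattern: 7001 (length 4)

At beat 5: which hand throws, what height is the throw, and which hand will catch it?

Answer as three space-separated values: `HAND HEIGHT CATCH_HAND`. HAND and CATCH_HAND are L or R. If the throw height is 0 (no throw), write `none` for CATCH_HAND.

Answer: R 0 none

Derivation:
Beat 5: 5 mod 2 = 1, so hand = R
Throw height = pattern[5 mod 4] = pattern[1] = 0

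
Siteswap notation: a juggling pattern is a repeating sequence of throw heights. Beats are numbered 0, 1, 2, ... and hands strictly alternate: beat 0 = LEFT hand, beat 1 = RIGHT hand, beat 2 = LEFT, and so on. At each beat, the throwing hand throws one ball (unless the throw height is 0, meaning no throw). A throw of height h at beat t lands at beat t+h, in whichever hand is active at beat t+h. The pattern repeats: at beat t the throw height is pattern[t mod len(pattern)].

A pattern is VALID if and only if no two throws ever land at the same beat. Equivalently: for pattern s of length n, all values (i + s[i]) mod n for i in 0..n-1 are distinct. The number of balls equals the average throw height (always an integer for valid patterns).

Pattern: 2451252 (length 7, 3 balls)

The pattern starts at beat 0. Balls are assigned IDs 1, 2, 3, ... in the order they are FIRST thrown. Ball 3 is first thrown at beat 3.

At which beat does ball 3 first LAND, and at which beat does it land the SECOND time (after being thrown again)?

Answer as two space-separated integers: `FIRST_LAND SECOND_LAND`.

Answer: 4 6

Derivation:
Beat 0 (L): throw ball1 h=2 -> lands@2:L; in-air after throw: [b1@2:L]
Beat 1 (R): throw ball2 h=4 -> lands@5:R; in-air after throw: [b1@2:L b2@5:R]
Beat 2 (L): throw ball1 h=5 -> lands@7:R; in-air after throw: [b2@5:R b1@7:R]
Beat 3 (R): throw ball3 h=1 -> lands@4:L; in-air after throw: [b3@4:L b2@5:R b1@7:R]
Beat 4 (L): throw ball3 h=2 -> lands@6:L; in-air after throw: [b2@5:R b3@6:L b1@7:R]
Beat 5 (R): throw ball2 h=5 -> lands@10:L; in-air after throw: [b3@6:L b1@7:R b2@10:L]
Beat 6 (L): throw ball3 h=2 -> lands@8:L; in-air after throw: [b1@7:R b3@8:L b2@10:L]
Ball 3: thrown@3 h=1 -> first land @4; rethrown@4 h=2 -> second land @6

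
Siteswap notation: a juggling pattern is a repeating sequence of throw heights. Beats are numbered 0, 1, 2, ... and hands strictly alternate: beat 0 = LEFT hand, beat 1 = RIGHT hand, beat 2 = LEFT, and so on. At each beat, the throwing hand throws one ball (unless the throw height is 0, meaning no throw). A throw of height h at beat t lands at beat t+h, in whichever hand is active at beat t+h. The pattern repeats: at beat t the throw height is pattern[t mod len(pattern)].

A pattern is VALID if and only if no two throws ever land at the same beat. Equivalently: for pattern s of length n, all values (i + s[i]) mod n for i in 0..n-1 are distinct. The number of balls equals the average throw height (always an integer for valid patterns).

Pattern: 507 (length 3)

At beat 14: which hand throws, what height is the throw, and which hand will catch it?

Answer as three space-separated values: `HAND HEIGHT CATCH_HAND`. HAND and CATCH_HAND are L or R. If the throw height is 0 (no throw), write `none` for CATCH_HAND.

Beat 14: 14 mod 2 = 0, so hand = L
Throw height = pattern[14 mod 3] = pattern[2] = 7
Lands at beat 14+7=21, 21 mod 2 = 1, so catch hand = R

Answer: L 7 R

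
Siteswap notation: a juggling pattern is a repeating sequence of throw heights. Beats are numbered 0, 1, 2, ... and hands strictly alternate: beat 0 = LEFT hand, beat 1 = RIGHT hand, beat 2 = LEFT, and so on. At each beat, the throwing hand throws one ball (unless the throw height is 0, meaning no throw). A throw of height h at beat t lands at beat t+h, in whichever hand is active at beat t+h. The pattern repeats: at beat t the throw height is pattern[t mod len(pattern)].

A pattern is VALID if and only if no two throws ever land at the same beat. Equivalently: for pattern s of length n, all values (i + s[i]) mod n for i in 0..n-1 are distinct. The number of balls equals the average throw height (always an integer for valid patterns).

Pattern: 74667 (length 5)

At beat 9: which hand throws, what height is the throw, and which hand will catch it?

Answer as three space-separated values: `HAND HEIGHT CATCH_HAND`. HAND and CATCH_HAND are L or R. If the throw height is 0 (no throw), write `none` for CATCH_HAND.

Beat 9: 9 mod 2 = 1, so hand = R
Throw height = pattern[9 mod 5] = pattern[4] = 7
Lands at beat 9+7=16, 16 mod 2 = 0, so catch hand = L

Answer: R 7 L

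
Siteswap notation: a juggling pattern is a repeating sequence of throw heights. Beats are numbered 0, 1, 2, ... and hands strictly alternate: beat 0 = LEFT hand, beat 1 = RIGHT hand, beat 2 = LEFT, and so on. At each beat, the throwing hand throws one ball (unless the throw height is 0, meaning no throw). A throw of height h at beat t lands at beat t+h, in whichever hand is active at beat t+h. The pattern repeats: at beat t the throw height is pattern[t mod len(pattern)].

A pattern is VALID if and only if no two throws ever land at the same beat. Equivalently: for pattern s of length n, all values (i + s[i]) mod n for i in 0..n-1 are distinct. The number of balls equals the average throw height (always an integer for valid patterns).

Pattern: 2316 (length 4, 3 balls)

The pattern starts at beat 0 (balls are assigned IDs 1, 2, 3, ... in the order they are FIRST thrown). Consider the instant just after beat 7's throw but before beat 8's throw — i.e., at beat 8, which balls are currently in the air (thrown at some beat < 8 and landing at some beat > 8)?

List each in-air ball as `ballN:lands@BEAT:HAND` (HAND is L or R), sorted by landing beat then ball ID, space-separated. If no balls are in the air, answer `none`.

Answer: ball1:lands@9:R ball2:lands@13:R

Derivation:
Beat 0 (L): throw ball1 h=2 -> lands@2:L; in-air after throw: [b1@2:L]
Beat 1 (R): throw ball2 h=3 -> lands@4:L; in-air after throw: [b1@2:L b2@4:L]
Beat 2 (L): throw ball1 h=1 -> lands@3:R; in-air after throw: [b1@3:R b2@4:L]
Beat 3 (R): throw ball1 h=6 -> lands@9:R; in-air after throw: [b2@4:L b1@9:R]
Beat 4 (L): throw ball2 h=2 -> lands@6:L; in-air after throw: [b2@6:L b1@9:R]
Beat 5 (R): throw ball3 h=3 -> lands@8:L; in-air after throw: [b2@6:L b3@8:L b1@9:R]
Beat 6 (L): throw ball2 h=1 -> lands@7:R; in-air after throw: [b2@7:R b3@8:L b1@9:R]
Beat 7 (R): throw ball2 h=6 -> lands@13:R; in-air after throw: [b3@8:L b1@9:R b2@13:R]
Beat 8 (L): throw ball3 h=2 -> lands@10:L; in-air after throw: [b1@9:R b3@10:L b2@13:R]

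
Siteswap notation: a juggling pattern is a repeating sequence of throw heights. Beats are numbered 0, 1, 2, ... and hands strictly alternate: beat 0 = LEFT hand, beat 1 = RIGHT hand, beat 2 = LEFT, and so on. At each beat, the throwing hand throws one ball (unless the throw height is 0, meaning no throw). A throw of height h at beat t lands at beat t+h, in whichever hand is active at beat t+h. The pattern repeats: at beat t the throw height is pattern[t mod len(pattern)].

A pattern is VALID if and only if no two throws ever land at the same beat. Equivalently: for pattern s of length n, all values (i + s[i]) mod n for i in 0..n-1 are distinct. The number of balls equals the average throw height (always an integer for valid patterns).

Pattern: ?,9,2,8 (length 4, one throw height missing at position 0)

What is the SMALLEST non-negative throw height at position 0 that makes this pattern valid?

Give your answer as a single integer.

Answer: 1

Derivation:
i=0: s[i]=? (unknown)
i=1: (1 + 9) mod 4 = 2
i=2: (2 + 2) mod 4 = 0
i=3: (3 + 8) mod 4 = 3
Known residues: [0, 2, 3]; need a permutation of 0..3, so missing residue r = 1
Need (0 + s) mod 4 = 1; smallest s = (1 - 0) mod 4 = 1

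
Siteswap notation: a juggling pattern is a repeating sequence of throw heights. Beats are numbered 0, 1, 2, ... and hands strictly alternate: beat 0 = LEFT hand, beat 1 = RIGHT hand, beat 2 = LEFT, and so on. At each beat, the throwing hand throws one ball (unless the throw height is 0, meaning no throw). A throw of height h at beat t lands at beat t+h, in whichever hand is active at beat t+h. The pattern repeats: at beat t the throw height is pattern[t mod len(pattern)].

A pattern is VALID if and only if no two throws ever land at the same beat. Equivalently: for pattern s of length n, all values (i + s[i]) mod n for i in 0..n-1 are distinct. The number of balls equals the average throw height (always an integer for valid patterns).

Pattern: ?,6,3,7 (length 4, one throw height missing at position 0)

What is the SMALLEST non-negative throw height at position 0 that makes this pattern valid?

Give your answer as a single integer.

i=0: s[i]=? (unknown)
i=1: (1 + 6) mod 4 = 3
i=2: (2 + 3) mod 4 = 1
i=3: (3 + 7) mod 4 = 2
Known residues: [1, 2, 3]; need a permutation of 0..3, so missing residue r = 0
Need (0 + s) mod 4 = 0; smallest s = (0 - 0) mod 4 = 0

Answer: 0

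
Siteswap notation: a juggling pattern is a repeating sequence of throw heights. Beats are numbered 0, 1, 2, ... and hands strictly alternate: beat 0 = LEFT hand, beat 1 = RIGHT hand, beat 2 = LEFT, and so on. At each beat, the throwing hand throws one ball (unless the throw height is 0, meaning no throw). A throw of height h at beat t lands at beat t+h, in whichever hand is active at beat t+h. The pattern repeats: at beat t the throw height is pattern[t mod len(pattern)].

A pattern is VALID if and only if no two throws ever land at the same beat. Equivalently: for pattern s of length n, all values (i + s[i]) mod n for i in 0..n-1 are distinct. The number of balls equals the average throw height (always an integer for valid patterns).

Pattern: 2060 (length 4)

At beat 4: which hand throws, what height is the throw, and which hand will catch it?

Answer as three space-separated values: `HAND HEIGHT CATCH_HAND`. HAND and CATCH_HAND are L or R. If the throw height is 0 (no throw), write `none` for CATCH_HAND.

Answer: L 2 L

Derivation:
Beat 4: 4 mod 2 = 0, so hand = L
Throw height = pattern[4 mod 4] = pattern[0] = 2
Lands at beat 4+2=6, 6 mod 2 = 0, so catch hand = L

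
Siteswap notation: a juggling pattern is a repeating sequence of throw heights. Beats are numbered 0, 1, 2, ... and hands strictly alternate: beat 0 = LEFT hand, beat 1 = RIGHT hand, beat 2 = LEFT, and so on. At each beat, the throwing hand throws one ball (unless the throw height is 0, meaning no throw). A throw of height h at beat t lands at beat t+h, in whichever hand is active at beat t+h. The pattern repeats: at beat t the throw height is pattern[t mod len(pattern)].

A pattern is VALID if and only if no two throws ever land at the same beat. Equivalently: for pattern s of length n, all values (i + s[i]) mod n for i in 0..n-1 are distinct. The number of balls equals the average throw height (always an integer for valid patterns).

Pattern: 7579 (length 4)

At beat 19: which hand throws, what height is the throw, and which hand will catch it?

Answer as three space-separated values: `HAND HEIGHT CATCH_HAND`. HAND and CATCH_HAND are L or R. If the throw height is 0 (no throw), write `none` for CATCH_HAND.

Beat 19: 19 mod 2 = 1, so hand = R
Throw height = pattern[19 mod 4] = pattern[3] = 9
Lands at beat 19+9=28, 28 mod 2 = 0, so catch hand = L

Answer: R 9 L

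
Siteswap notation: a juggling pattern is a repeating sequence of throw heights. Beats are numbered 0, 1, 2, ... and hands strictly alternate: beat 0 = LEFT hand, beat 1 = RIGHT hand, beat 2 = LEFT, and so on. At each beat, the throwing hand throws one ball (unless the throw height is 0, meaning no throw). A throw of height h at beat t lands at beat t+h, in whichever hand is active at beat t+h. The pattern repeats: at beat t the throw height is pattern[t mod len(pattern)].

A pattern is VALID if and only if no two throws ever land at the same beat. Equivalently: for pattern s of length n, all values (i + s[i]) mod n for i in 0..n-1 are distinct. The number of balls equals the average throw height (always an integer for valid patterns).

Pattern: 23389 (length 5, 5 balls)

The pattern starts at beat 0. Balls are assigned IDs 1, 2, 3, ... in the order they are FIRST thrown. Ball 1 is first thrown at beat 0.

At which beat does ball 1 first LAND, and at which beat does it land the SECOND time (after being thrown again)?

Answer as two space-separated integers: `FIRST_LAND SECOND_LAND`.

Answer: 2 5

Derivation:
Beat 0 (L): throw ball1 h=2 -> lands@2:L; in-air after throw: [b1@2:L]
Beat 1 (R): throw ball2 h=3 -> lands@4:L; in-air after throw: [b1@2:L b2@4:L]
Beat 2 (L): throw ball1 h=3 -> lands@5:R; in-air after throw: [b2@4:L b1@5:R]
Beat 3 (R): throw ball3 h=8 -> lands@11:R; in-air after throw: [b2@4:L b1@5:R b3@11:R]
Beat 4 (L): throw ball2 h=9 -> lands@13:R; in-air after throw: [b1@5:R b3@11:R b2@13:R]
Beat 5 (R): throw ball1 h=2 -> lands@7:R; in-air after throw: [b1@7:R b3@11:R b2@13:R]
Ball 1: thrown@0 h=2 -> first land @2; rethrown@2 h=3 -> second land @5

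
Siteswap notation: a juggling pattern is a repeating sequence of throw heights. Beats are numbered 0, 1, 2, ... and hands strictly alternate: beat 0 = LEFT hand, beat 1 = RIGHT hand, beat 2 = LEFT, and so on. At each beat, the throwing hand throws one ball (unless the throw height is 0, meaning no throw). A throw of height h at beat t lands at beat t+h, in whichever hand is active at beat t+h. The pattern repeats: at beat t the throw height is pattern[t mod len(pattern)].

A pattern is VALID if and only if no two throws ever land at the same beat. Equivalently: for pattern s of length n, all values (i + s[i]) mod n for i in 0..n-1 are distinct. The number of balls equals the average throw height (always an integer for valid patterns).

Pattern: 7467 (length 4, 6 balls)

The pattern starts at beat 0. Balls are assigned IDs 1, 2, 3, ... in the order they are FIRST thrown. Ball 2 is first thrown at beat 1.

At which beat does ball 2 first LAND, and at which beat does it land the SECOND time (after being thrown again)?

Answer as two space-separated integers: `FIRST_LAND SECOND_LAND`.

Beat 0 (L): throw ball1 h=7 -> lands@7:R; in-air after throw: [b1@7:R]
Beat 1 (R): throw ball2 h=4 -> lands@5:R; in-air after throw: [b2@5:R b1@7:R]
Beat 2 (L): throw ball3 h=6 -> lands@8:L; in-air after throw: [b2@5:R b1@7:R b3@8:L]
Beat 3 (R): throw ball4 h=7 -> lands@10:L; in-air after throw: [b2@5:R b1@7:R b3@8:L b4@10:L]
Beat 4 (L): throw ball5 h=7 -> lands@11:R; in-air after throw: [b2@5:R b1@7:R b3@8:L b4@10:L b5@11:R]
Beat 5 (R): throw ball2 h=4 -> lands@9:R; in-air after throw: [b1@7:R b3@8:L b2@9:R b4@10:L b5@11:R]
Beat 6 (L): throw ball6 h=6 -> lands@12:L; in-air after throw: [b1@7:R b3@8:L b2@9:R b4@10:L b5@11:R b6@12:L]
Beat 7 (R): throw ball1 h=7 -> lands@14:L; in-air after throw: [b3@8:L b2@9:R b4@10:L b5@11:R b6@12:L b1@14:L]
Beat 8 (L): throw ball3 h=7 -> lands@15:R; in-air after throw: [b2@9:R b4@10:L b5@11:R b6@12:L b1@14:L b3@15:R]
Beat 9 (R): throw ball2 h=4 -> lands@13:R; in-air after throw: [b4@10:L b5@11:R b6@12:L b2@13:R b1@14:L b3@15:R]
Ball 2: thrown@1 h=4 -> first land @5; rethrown@5 h=4 -> second land @9

Answer: 5 9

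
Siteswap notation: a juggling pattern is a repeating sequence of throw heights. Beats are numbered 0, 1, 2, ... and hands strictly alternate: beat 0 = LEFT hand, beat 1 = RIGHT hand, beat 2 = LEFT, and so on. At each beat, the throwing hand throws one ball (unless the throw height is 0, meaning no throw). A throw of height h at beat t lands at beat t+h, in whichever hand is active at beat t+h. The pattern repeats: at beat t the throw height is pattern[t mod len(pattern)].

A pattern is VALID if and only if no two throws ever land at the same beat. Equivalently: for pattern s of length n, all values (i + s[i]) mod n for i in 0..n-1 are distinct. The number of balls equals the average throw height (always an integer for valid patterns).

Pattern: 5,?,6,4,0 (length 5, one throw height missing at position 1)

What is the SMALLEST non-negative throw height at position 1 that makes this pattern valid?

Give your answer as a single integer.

i=0: (0 + 5) mod 5 = 0
i=1: s[i]=? (unknown)
i=2: (2 + 6) mod 5 = 3
i=3: (3 + 4) mod 5 = 2
i=4: (4 + 0) mod 5 = 4
Known residues: [0, 2, 3, 4]; need a permutation of 0..4, so missing residue r = 1
Need (1 + s) mod 5 = 1; smallest s = (1 - 1) mod 5 = 0

Answer: 0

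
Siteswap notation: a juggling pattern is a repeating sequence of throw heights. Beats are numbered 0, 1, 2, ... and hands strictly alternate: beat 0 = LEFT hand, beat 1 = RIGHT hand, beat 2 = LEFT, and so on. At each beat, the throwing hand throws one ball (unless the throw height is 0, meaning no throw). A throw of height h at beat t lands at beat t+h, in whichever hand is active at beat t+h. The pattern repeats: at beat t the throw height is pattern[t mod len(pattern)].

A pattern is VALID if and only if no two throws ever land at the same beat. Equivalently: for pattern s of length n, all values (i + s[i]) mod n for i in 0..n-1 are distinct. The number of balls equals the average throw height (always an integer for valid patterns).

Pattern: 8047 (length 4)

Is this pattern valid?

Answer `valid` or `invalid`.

i=0: (i + s[i]) mod n = (0 + 8) mod 4 = 0
i=1: (i + s[i]) mod n = (1 + 0) mod 4 = 1
i=2: (i + s[i]) mod n = (2 + 4) mod 4 = 2
i=3: (i + s[i]) mod n = (3 + 7) mod 4 = 2
Residues: [0, 1, 2, 2], distinct: False

Answer: invalid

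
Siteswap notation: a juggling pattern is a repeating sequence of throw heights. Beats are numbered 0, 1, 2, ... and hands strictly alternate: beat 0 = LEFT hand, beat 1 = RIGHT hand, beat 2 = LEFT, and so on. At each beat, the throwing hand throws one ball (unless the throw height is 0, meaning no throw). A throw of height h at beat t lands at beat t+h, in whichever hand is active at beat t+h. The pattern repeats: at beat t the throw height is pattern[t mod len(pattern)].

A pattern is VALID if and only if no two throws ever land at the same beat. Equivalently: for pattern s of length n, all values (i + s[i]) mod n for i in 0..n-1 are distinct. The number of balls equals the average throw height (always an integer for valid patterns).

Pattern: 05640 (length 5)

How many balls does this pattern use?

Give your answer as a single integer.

Answer: 3

Derivation:
Pattern = [0, 5, 6, 4, 0], length n = 5
  position 0: throw height = 0, running sum = 0
  position 1: throw height = 5, running sum = 5
  position 2: throw height = 6, running sum = 11
  position 3: throw height = 4, running sum = 15
  position 4: throw height = 0, running sum = 15
Total sum = 15; balls = sum / n = 15 / 5 = 3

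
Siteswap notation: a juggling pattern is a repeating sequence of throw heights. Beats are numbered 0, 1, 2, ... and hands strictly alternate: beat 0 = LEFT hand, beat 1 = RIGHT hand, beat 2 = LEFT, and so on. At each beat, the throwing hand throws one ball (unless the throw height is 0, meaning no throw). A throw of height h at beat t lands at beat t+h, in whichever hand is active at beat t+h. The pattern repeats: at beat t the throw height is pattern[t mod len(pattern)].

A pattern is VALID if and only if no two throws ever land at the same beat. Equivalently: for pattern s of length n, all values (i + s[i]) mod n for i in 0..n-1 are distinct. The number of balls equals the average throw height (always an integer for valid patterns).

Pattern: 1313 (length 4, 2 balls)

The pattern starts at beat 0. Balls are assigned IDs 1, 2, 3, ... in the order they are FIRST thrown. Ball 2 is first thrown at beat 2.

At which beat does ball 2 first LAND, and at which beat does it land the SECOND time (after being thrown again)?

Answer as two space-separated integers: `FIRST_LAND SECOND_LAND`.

Answer: 3 6

Derivation:
Beat 0 (L): throw ball1 h=1 -> lands@1:R; in-air after throw: [b1@1:R]
Beat 1 (R): throw ball1 h=3 -> lands@4:L; in-air after throw: [b1@4:L]
Beat 2 (L): throw ball2 h=1 -> lands@3:R; in-air after throw: [b2@3:R b1@4:L]
Beat 3 (R): throw ball2 h=3 -> lands@6:L; in-air after throw: [b1@4:L b2@6:L]
Beat 4 (L): throw ball1 h=1 -> lands@5:R; in-air after throw: [b1@5:R b2@6:L]
Beat 5 (R): throw ball1 h=3 -> lands@8:L; in-air after throw: [b2@6:L b1@8:L]
Beat 6 (L): throw ball2 h=1 -> lands@7:R; in-air after throw: [b2@7:R b1@8:L]
Ball 2: thrown@2 h=1 -> first land @3; rethrown@3 h=3 -> second land @6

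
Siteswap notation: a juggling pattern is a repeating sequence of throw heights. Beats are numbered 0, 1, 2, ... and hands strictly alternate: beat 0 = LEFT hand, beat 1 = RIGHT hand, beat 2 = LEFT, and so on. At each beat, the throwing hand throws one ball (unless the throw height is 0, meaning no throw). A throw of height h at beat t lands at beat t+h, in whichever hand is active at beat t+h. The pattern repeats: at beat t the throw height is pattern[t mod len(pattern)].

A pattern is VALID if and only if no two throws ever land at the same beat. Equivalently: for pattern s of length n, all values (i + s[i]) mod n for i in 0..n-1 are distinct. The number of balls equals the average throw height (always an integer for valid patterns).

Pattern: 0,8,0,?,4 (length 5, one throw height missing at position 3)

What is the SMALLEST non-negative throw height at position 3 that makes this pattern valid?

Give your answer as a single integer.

i=0: (0 + 0) mod 5 = 0
i=1: (1 + 8) mod 5 = 4
i=2: (2 + 0) mod 5 = 2
i=3: s[i]=? (unknown)
i=4: (4 + 4) mod 5 = 3
Known residues: [0, 2, 3, 4]; need a permutation of 0..4, so missing residue r = 1
Need (3 + s) mod 5 = 1; smallest s = (1 - 3) mod 5 = 3

Answer: 3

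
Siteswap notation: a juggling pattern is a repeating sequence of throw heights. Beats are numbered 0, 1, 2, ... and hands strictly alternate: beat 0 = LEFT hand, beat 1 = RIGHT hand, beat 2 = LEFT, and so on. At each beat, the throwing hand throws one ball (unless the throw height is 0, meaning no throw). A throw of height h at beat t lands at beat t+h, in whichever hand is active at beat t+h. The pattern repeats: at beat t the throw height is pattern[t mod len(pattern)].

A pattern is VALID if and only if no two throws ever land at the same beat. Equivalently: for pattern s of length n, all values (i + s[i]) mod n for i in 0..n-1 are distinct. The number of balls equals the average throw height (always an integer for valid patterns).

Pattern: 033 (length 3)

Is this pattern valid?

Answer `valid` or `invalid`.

i=0: (i + s[i]) mod n = (0 + 0) mod 3 = 0
i=1: (i + s[i]) mod n = (1 + 3) mod 3 = 1
i=2: (i + s[i]) mod n = (2 + 3) mod 3 = 2
Residues: [0, 1, 2], distinct: True

Answer: valid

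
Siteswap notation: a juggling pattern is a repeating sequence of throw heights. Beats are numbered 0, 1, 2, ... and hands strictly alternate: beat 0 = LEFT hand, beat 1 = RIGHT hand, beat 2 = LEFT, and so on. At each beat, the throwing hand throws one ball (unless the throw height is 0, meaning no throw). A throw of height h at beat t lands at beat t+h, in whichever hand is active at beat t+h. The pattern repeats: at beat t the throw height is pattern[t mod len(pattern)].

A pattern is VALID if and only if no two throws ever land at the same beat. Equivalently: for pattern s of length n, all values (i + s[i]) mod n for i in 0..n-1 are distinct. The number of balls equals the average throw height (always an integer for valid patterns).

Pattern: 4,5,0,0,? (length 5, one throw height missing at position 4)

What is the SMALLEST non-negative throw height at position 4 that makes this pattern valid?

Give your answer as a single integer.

Answer: 1

Derivation:
i=0: (0 + 4) mod 5 = 4
i=1: (1 + 5) mod 5 = 1
i=2: (2 + 0) mod 5 = 2
i=3: (3 + 0) mod 5 = 3
i=4: s[i]=? (unknown)
Known residues: [1, 2, 3, 4]; need a permutation of 0..4, so missing residue r = 0
Need (4 + s) mod 5 = 0; smallest s = (0 - 4) mod 5 = 1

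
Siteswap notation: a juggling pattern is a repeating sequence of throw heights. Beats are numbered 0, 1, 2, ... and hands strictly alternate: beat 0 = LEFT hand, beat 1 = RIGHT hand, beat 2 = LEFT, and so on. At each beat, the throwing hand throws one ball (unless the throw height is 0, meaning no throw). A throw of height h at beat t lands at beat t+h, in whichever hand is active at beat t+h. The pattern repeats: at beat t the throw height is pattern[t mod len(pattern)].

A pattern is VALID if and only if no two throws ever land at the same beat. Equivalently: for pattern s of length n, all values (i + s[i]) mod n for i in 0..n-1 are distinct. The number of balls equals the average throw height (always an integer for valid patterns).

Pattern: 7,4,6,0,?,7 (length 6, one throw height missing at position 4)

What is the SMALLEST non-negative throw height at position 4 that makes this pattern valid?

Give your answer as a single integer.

Answer: 0

Derivation:
i=0: (0 + 7) mod 6 = 1
i=1: (1 + 4) mod 6 = 5
i=2: (2 + 6) mod 6 = 2
i=3: (3 + 0) mod 6 = 3
i=4: s[i]=? (unknown)
i=5: (5 + 7) mod 6 = 0
Known residues: [0, 1, 2, 3, 5]; need a permutation of 0..5, so missing residue r = 4
Need (4 + s) mod 6 = 4; smallest s = (4 - 4) mod 6 = 0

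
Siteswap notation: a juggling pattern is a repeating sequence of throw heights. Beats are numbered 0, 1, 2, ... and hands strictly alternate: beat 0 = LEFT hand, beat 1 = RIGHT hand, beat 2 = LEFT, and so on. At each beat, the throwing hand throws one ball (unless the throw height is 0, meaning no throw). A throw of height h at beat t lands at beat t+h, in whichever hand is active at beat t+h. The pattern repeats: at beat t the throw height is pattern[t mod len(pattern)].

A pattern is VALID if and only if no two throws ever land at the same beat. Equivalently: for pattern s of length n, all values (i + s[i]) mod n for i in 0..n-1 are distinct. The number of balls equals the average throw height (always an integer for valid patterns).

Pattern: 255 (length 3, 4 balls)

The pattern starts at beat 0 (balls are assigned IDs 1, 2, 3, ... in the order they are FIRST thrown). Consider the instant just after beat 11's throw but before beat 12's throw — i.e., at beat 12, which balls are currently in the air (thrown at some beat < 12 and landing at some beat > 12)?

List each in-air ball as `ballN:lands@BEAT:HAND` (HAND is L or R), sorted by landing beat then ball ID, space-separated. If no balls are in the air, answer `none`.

Answer: ball2:lands@13:R ball3:lands@15:R ball4:lands@16:L

Derivation:
Beat 0 (L): throw ball1 h=2 -> lands@2:L; in-air after throw: [b1@2:L]
Beat 1 (R): throw ball2 h=5 -> lands@6:L; in-air after throw: [b1@2:L b2@6:L]
Beat 2 (L): throw ball1 h=5 -> lands@7:R; in-air after throw: [b2@6:L b1@7:R]
Beat 3 (R): throw ball3 h=2 -> lands@5:R; in-air after throw: [b3@5:R b2@6:L b1@7:R]
Beat 4 (L): throw ball4 h=5 -> lands@9:R; in-air after throw: [b3@5:R b2@6:L b1@7:R b4@9:R]
Beat 5 (R): throw ball3 h=5 -> lands@10:L; in-air after throw: [b2@6:L b1@7:R b4@9:R b3@10:L]
Beat 6 (L): throw ball2 h=2 -> lands@8:L; in-air after throw: [b1@7:R b2@8:L b4@9:R b3@10:L]
Beat 7 (R): throw ball1 h=5 -> lands@12:L; in-air after throw: [b2@8:L b4@9:R b3@10:L b1@12:L]
Beat 8 (L): throw ball2 h=5 -> lands@13:R; in-air after throw: [b4@9:R b3@10:L b1@12:L b2@13:R]
Beat 9 (R): throw ball4 h=2 -> lands@11:R; in-air after throw: [b3@10:L b4@11:R b1@12:L b2@13:R]
Beat 10 (L): throw ball3 h=5 -> lands@15:R; in-air after throw: [b4@11:R b1@12:L b2@13:R b3@15:R]
Beat 11 (R): throw ball4 h=5 -> lands@16:L; in-air after throw: [b1@12:L b2@13:R b3@15:R b4@16:L]
Beat 12 (L): throw ball1 h=2 -> lands@14:L; in-air after throw: [b2@13:R b1@14:L b3@15:R b4@16:L]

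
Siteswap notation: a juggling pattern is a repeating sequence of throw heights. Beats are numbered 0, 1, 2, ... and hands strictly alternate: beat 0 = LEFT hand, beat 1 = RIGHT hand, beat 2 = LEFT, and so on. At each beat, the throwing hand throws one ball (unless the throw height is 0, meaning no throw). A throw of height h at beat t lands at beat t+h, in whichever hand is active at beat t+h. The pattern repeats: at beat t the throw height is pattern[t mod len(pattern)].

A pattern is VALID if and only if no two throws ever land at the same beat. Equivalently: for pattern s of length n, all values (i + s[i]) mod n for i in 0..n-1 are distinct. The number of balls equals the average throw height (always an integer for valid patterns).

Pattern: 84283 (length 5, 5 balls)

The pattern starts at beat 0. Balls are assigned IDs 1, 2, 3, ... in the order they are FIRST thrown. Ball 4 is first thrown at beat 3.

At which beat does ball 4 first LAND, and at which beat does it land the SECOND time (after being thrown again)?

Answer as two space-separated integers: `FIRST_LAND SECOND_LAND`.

Answer: 11 15

Derivation:
Beat 0 (L): throw ball1 h=8 -> lands@8:L; in-air after throw: [b1@8:L]
Beat 1 (R): throw ball2 h=4 -> lands@5:R; in-air after throw: [b2@5:R b1@8:L]
Beat 2 (L): throw ball3 h=2 -> lands@4:L; in-air after throw: [b3@4:L b2@5:R b1@8:L]
Beat 3 (R): throw ball4 h=8 -> lands@11:R; in-air after throw: [b3@4:L b2@5:R b1@8:L b4@11:R]
Beat 4 (L): throw ball3 h=3 -> lands@7:R; in-air after throw: [b2@5:R b3@7:R b1@8:L b4@11:R]
Beat 5 (R): throw ball2 h=8 -> lands@13:R; in-air after throw: [b3@7:R b1@8:L b4@11:R b2@13:R]
Beat 6 (L): throw ball5 h=4 -> lands@10:L; in-air after throw: [b3@7:R b1@8:L b5@10:L b4@11:R b2@13:R]
Beat 7 (R): throw ball3 h=2 -> lands@9:R; in-air after throw: [b1@8:L b3@9:R b5@10:L b4@11:R b2@13:R]
Beat 8 (L): throw ball1 h=8 -> lands@16:L; in-air after throw: [b3@9:R b5@10:L b4@11:R b2@13:R b1@16:L]
Beat 9 (R): throw ball3 h=3 -> lands@12:L; in-air after throw: [b5@10:L b4@11:R b3@12:L b2@13:R b1@16:L]
Beat 10 (L): throw ball5 h=8 -> lands@18:L; in-air after throw: [b4@11:R b3@12:L b2@13:R b1@16:L b5@18:L]
Beat 11 (R): throw ball4 h=4 -> lands@15:R; in-air after throw: [b3@12:L b2@13:R b4@15:R b1@16:L b5@18:L]
Beat 12 (L): throw ball3 h=2 -> lands@14:L; in-air after throw: [b2@13:R b3@14:L b4@15:R b1@16:L b5@18:L]
Beat 13 (R): throw ball2 h=8 -> lands@21:R; in-air after throw: [b3@14:L b4@15:R b1@16:L b5@18:L b2@21:R]
Beat 14 (L): throw ball3 h=3 -> lands@17:R; in-air after throw: [b4@15:R b1@16:L b3@17:R b5@18:L b2@21:R]
Beat 15 (R): throw ball4 h=8 -> lands@23:R; in-air after throw: [b1@16:L b3@17:R b5@18:L b2@21:R b4@23:R]
Ball 4: thrown@3 h=8 -> first land @11; rethrown@11 h=4 -> second land @15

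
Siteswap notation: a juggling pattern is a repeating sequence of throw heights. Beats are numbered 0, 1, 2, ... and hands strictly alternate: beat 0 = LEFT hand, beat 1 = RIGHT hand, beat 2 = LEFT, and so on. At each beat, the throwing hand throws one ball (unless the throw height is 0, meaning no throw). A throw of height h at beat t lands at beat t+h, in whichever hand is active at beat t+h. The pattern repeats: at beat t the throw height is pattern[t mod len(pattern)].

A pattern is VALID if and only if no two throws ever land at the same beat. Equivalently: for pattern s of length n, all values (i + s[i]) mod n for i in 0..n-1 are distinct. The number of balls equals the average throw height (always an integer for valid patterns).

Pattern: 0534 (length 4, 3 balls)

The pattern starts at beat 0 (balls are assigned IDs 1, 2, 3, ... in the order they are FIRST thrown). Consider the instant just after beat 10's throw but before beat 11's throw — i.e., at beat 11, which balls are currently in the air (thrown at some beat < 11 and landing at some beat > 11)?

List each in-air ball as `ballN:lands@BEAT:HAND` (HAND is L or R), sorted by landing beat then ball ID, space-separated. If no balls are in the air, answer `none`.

Beat 1 (R): throw ball1 h=5 -> lands@6:L; in-air after throw: [b1@6:L]
Beat 2 (L): throw ball2 h=3 -> lands@5:R; in-air after throw: [b2@5:R b1@6:L]
Beat 3 (R): throw ball3 h=4 -> lands@7:R; in-air after throw: [b2@5:R b1@6:L b3@7:R]
Beat 5 (R): throw ball2 h=5 -> lands@10:L; in-air after throw: [b1@6:L b3@7:R b2@10:L]
Beat 6 (L): throw ball1 h=3 -> lands@9:R; in-air after throw: [b3@7:R b1@9:R b2@10:L]
Beat 7 (R): throw ball3 h=4 -> lands@11:R; in-air after throw: [b1@9:R b2@10:L b3@11:R]
Beat 9 (R): throw ball1 h=5 -> lands@14:L; in-air after throw: [b2@10:L b3@11:R b1@14:L]
Beat 10 (L): throw ball2 h=3 -> lands@13:R; in-air after throw: [b3@11:R b2@13:R b1@14:L]
Beat 11 (R): throw ball3 h=4 -> lands@15:R; in-air after throw: [b2@13:R b1@14:L b3@15:R]

Answer: ball2:lands@13:R ball1:lands@14:L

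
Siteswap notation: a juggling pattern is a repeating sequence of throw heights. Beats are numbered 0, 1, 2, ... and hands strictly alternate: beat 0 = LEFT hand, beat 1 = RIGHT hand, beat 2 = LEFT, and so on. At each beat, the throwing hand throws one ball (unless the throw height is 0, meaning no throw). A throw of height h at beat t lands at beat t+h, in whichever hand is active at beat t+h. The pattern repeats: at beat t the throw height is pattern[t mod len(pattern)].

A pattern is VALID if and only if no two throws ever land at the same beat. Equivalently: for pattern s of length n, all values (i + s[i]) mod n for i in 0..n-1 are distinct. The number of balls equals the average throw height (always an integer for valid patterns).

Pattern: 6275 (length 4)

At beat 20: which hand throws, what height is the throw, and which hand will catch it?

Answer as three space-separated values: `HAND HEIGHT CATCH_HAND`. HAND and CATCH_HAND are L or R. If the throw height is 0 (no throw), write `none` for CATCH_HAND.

Answer: L 6 L

Derivation:
Beat 20: 20 mod 2 = 0, so hand = L
Throw height = pattern[20 mod 4] = pattern[0] = 6
Lands at beat 20+6=26, 26 mod 2 = 0, so catch hand = L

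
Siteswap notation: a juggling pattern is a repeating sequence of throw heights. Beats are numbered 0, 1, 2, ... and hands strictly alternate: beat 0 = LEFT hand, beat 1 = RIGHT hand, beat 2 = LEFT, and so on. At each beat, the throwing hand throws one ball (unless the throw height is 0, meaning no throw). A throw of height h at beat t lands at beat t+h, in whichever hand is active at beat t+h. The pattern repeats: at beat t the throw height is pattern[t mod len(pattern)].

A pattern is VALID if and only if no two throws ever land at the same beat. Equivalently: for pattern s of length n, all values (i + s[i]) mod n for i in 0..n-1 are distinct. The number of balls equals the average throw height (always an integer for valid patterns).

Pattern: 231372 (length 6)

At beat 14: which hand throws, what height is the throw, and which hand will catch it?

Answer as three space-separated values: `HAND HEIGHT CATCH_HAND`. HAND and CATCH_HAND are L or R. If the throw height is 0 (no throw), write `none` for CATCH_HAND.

Answer: L 1 R

Derivation:
Beat 14: 14 mod 2 = 0, so hand = L
Throw height = pattern[14 mod 6] = pattern[2] = 1
Lands at beat 14+1=15, 15 mod 2 = 1, so catch hand = R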